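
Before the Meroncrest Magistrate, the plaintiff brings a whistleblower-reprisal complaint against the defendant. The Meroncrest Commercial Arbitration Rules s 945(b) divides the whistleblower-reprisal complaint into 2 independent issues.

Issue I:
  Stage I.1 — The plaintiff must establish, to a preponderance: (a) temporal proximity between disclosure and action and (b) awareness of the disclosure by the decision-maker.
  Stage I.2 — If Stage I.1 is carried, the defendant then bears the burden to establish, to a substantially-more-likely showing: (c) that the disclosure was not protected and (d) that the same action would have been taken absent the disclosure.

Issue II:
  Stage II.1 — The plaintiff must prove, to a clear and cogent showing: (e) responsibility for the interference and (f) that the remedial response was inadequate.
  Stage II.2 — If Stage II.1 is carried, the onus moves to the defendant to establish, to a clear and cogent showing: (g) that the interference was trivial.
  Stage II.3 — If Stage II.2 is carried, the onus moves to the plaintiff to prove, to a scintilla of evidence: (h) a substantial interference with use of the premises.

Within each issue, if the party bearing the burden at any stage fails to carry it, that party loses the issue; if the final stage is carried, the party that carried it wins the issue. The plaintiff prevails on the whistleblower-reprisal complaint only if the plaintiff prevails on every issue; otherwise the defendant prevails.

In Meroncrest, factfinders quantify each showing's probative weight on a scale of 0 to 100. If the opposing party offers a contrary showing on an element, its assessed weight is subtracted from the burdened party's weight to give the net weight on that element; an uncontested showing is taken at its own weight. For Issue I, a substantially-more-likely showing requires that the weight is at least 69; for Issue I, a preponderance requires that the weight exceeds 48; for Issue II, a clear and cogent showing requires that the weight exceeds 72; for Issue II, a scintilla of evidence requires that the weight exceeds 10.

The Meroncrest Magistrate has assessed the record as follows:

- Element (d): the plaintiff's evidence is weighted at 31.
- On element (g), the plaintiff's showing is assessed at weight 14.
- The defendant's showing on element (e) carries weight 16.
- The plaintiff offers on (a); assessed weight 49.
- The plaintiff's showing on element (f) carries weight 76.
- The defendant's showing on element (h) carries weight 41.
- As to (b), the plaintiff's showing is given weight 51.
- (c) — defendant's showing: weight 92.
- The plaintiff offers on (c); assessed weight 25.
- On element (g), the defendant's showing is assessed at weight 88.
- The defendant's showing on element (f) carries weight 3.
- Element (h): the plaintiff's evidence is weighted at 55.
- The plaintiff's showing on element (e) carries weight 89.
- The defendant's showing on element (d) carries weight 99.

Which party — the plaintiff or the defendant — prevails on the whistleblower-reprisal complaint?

— Issue I —
Stage I.1 (plaintiff, a preponderance, weight exceeds 48): (a) 49 > 48 — meets; (b) 51 > 48 — meets.
  Stage I.1 carried; the burden shifts to the defendant.
Stage I.2 (defendant, a substantially-more-likely showing, weight is at least 69): (c) net 92−25=67 < 69 — fails; (d) net 99−31=68 < 69 — fails.
  Not every element is met, so the defendant fails to carry Stage I.2.
The analysis ends at Stage I.2; the plaintiff prevails on this issue.
— Issue II —
Stage II.1 — burden on plaintiff; standard: a clear and cogent showing (weight exceeds 72).
    (e): 89 − 16 = 73 > 72 [met]
    (f): 76 − 3 = 73 > 72 [met]
  The plaintiff carries Stage II.1; the defendant now bears the burden.
Stage II.2 — burden on defendant; standard: a clear and cogent showing (weight exceeds 72).
    (g): 88 − 14 = 74 > 72 [met]
  Stage II.2 is satisfied; the onus moves to the plaintiff.
Stage II.3 — burden on plaintiff; standard: a scintilla of evidence (weight exceeds 10).
    (h): 55 − 41 = 14 > 10 [met]
  The plaintiff carries the last stage.
With every stage satisfied, the plaintiff prevails on this issue.
Per-issue: Issue I → plaintiff; Issue II → plaintiff. The plaintiff must prevail on every issue; overall, the plaintiff prevails.

plaintiff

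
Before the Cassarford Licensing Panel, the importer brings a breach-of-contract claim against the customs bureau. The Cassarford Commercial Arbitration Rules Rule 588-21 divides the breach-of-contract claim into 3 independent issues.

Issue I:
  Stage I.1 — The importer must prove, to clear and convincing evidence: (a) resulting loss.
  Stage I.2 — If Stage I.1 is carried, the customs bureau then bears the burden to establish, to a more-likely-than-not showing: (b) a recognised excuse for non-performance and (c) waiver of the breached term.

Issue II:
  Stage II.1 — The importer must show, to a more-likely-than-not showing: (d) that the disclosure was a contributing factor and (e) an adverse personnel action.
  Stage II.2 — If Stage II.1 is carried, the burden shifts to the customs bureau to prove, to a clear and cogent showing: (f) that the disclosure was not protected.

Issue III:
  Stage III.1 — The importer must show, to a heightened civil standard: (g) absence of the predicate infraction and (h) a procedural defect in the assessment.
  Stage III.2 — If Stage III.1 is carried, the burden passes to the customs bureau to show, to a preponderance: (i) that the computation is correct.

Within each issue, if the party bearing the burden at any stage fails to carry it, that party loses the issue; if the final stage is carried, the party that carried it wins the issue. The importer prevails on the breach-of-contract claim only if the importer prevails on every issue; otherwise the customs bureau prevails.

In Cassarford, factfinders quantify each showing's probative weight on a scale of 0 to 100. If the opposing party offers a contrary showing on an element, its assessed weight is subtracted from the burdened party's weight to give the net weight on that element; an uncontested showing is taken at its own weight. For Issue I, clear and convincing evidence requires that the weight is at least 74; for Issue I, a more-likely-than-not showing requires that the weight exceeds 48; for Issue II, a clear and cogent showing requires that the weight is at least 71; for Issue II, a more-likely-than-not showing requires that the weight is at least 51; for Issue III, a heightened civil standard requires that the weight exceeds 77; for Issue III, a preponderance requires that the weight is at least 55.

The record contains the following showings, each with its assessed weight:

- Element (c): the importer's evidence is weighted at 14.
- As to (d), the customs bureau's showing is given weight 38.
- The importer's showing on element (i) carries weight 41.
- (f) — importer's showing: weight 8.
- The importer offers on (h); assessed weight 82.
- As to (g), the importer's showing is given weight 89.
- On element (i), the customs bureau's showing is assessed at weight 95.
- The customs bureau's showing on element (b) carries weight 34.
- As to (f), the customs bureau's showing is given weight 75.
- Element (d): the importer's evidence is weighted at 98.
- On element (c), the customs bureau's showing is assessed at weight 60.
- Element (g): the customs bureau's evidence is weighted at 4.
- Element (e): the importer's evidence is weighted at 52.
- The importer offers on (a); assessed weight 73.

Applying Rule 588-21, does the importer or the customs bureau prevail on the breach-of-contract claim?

— Issue I —
Stage I.1 — burden on importer; standard: clear and convincing evidence (weight is at least 74).
    (a): 73 < 74 [not met]
  Stage I.1 not carried; the importer fails its burden.
So the customs bureau prevails on this issue.
— Issue II —
Stage II.1 — burden on importer; standard: a more-likely-than-not showing (weight is at least 51).
    (d): 98 − 38 = 60 ≥ 51 [met]
    (e): 52 ≥ 51 [met]
  All elements met. The burden passes to the customs bureau.
Stage II.2 — burden on customs bureau; standard: a clear and cogent showing (weight is at least 71).
    (f): 75 − 8 = 67 < 71 [not met]
  Not every element is met, so the customs bureau fails to carry Stage II.2.
So the importer prevails on this issue.
— Issue III —
At Stage III.1 the importer must meet a heightened civil standard (weight exceeds 77): on (g) the weight is 89 less the opposing 4 gives net 85, > 77, so (g) meets the standard; on (h) the weight is 82, which does exceed 77, so (h) meets the standard.
  Stage III.1 is satisfied; the onus moves to the customs bureau.
At Stage III.2 the customs bureau must meet a preponderance (weight is at least 55): on (i) the weight is 95 less the opposing 41 gives net 54, < 55, so (i) does not meet the standard.
  Stage III.2 not carried; the customs bureau fails its burden.
The analysis ends at Stage III.2; the importer prevails on this issue.
Per-issue: Issue I → customs bureau; Issue II → importer; Issue III → importer. The importer must prevail on every issue; overall, the customs bureau prevails.

customs bureau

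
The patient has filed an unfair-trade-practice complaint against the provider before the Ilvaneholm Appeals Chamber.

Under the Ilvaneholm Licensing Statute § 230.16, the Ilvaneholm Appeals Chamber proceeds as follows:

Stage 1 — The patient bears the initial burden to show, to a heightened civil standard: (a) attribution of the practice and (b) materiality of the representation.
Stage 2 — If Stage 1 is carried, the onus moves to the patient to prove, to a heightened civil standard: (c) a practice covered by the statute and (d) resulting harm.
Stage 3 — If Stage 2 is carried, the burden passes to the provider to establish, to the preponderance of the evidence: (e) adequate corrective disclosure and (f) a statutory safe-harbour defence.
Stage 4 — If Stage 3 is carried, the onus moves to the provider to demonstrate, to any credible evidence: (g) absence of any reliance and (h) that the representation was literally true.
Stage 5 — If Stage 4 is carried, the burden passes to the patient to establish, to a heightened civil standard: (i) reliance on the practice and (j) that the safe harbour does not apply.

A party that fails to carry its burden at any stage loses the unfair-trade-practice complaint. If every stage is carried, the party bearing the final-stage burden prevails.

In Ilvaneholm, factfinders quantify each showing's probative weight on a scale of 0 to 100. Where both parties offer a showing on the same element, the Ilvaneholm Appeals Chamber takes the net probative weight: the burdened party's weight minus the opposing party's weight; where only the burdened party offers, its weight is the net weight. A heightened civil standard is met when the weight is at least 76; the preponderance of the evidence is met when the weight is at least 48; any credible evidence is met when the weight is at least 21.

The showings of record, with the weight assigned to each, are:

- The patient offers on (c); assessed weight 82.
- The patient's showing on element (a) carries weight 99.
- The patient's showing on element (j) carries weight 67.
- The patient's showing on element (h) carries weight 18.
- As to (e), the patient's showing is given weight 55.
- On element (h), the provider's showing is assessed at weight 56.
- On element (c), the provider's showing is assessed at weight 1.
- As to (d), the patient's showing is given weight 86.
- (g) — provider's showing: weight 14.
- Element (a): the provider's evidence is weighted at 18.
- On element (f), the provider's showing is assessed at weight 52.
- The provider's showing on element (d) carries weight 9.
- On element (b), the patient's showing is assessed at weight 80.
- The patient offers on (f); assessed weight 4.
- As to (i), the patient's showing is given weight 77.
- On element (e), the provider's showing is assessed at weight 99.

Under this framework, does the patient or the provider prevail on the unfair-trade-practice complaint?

patient

Stage 1 — burden on patient; standard: a heightened civil standard (weight is at least 76).
    (a): 99 − 18 = 81 ≥ 76 [met]
    (b): 80 ≥ 76 [met]
  All elements met. The patient retains the burden for Stage 2.
Stage 2 — burden on patient; standard: a heightened civil standard (weight is at least 76).
    (c): 82 − 1 = 81 ≥ 76 [met]
    (d): 86 − 9 = 77 ≥ 76 [met]
  Stage 2 is satisfied; the onus moves to the provider.
Stage 3 — burden on provider; standard: the preponderance of the evidence (weight is at least 48).
    (e): 99 − 55 = 44 < 48 [not met]
    (f): 52 − 4 = 48 ≥ 48 [met]
  The provider does not carry Stage 3.
So the patient prevails.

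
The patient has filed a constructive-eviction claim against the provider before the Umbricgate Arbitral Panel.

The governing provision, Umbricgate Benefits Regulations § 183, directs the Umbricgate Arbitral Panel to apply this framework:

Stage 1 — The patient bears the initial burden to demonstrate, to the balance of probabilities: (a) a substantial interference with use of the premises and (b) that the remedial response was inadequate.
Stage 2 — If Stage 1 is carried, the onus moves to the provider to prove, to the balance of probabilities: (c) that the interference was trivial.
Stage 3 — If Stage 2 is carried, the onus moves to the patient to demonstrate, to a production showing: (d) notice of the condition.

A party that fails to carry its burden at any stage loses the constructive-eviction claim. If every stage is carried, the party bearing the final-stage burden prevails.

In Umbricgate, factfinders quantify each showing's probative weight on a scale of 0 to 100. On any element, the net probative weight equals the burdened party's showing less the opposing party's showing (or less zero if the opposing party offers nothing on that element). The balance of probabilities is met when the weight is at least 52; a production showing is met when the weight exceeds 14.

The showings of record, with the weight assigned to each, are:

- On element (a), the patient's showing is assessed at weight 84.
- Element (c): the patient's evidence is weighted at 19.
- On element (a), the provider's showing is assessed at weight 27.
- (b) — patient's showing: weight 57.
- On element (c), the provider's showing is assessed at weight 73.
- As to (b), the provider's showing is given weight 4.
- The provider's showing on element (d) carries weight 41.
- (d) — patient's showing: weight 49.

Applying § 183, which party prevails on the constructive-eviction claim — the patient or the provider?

provider

At Stage 1 the patient must meet the balance of probabilities (weight is at least 52): on (a) the weight is 84 less the opposing 27 gives net 57, which does reach 52, so (a) meets the standard; on (b) the weight is 57 less the opposing 4 gives net 53, ≥ 52, so (b) meets the standard.
  Stage 1 carried; the burden shifts to the provider.
At Stage 2 the provider must meet the balance of probabilities (weight is at least 52): on (c) the weight is 73 less the opposing 19 gives net 54, ≥ 52, so (c) meets the standard.
  Stage 2 carried; the burden shifts to the patient.
At Stage 3 the patient must meet a production showing (weight exceeds 14): on (d) the weight is 49 less the opposing 41 gives net 8, which does not exceed 14, so (d) does not meet the standard.
  Not every element is met, so the patient fails to carry Stage 3.
The provider prevails.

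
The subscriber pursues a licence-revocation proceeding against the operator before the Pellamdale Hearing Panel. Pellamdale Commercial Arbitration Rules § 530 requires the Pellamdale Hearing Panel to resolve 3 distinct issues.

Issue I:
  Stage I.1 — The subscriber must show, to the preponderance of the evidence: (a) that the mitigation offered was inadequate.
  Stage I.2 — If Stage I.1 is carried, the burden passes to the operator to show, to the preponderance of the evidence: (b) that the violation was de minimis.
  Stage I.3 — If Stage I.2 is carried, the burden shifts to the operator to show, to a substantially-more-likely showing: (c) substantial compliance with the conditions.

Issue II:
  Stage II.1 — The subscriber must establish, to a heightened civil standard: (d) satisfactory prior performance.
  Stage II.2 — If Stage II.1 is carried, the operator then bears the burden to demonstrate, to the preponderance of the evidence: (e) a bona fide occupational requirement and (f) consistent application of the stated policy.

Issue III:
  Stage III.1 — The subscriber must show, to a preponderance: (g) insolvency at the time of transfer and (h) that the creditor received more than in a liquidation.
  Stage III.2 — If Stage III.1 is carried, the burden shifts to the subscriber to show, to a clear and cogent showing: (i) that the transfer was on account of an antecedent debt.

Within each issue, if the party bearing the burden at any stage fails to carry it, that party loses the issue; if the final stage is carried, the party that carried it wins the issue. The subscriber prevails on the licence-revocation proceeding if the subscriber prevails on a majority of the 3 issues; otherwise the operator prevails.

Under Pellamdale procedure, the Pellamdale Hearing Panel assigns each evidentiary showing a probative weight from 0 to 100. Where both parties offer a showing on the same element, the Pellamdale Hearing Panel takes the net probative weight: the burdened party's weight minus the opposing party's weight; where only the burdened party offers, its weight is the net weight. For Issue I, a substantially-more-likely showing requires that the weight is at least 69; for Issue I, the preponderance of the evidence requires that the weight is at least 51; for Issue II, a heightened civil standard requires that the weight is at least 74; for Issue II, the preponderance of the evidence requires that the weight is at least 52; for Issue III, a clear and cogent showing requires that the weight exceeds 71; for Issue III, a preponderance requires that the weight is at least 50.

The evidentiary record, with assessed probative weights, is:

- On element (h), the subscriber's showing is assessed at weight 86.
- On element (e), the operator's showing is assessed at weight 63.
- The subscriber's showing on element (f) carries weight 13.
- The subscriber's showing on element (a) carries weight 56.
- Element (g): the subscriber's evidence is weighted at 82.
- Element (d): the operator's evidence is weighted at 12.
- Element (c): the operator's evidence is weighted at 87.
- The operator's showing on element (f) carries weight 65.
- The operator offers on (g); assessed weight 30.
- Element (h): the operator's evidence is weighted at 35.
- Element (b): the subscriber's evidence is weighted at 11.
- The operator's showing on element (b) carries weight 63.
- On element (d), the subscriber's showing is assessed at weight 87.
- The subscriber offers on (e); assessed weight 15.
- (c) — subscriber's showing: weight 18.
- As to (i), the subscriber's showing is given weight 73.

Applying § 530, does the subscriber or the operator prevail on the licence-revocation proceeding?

— Issue I —
Stage I.1 (subscriber, the preponderance of the evidence, weight is at least 51): (a) 56 ≥ 51 — meets.
  Stage I.1 carried; the burden shifts to the operator.
Stage I.2 (operator, the preponderance of the evidence, weight is at least 51): (b) net 63−11=52 ≥ 51 — meets.
  Stage I.2 carried; the burden remains with the operator.
Stage I.3 (operator, a substantially-more-likely showing, weight is at least 69): (c) net 87−18=69 ≥ 69 — meets.
  All elements met at the final stage.
All stages carried — the operator prevails on this issue.
— Issue II —
Stage II.1 — burden on subscriber; standard: a heightened civil standard (weight is at least 74).
    (d): 87 − 12 = 75 ≥ 74 [met]
  All elements met. The burden passes to the operator.
Stage II.2 — burden on operator; standard: the preponderance of the evidence (weight is at least 52).
    (e): 63 − 15 = 48 < 52 [not met]
    (f): 65 − 13 = 52 ≥ 52 [met]
  Not every element is met, so the operator fails to carry Stage II.2.
The subscriber prevails on this issue.
— Issue III —
At Stage III.1 the subscriber must meet a preponderance (weight is at least 50): on (g) the weight is 82 less the opposing 30 gives net 52, ≥ 50, so (g) meets the standard; on (h) the weight is 86 less the opposing 35 gives net 51, ≥ 50, so (h) meets the standard.
  All elements met. The subscriber retains the burden for Stage III.2.
At Stage III.2 the subscriber must meet a clear and cogent showing (weight exceeds 71): on (i) the weight is 73, which does exceed 71, so (i) meets the standard.
  All elements met at the final stage.
With every stage satisfied, the subscriber prevails on this issue.
Per-issue: Issue I → operator; Issue II → subscriber; Issue III → subscriber. The subscriber must prevail on a majority of issues; overall, the subscriber prevails.

subscriber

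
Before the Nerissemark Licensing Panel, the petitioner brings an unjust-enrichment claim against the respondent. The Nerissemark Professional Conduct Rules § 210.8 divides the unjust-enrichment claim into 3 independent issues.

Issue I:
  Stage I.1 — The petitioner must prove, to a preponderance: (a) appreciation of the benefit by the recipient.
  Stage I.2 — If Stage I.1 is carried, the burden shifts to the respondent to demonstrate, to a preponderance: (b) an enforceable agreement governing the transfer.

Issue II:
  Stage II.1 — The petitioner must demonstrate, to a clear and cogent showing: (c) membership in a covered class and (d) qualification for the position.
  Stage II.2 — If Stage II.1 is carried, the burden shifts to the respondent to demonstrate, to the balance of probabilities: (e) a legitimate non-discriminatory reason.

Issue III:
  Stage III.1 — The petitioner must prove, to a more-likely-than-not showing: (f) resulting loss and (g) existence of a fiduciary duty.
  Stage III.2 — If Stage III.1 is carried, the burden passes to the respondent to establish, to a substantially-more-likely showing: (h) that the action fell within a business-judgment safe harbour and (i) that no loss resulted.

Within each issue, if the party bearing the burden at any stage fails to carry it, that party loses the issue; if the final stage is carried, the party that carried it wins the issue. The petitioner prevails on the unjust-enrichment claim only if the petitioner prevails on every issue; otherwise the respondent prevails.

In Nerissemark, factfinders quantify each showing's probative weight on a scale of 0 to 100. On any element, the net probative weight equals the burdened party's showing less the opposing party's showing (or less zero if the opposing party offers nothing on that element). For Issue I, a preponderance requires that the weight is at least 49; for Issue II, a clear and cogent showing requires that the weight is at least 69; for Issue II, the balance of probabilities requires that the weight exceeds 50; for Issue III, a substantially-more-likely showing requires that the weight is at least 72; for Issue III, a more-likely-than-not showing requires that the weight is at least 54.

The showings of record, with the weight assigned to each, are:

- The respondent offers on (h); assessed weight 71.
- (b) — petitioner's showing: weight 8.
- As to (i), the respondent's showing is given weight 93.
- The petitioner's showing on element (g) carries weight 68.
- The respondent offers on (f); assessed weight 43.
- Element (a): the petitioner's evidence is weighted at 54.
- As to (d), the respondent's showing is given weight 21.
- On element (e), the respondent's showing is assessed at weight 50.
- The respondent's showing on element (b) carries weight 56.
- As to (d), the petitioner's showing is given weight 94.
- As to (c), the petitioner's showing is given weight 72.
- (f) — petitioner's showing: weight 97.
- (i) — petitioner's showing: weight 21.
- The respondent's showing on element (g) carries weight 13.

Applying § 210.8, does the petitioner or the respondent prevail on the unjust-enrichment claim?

— Issue I —
Stage I.1 (petitioner, a preponderance, weight is at least 49): (a) 54 ≥ 49 — meets.
  The petitioner carries Stage I.1; the respondent now bears the burden.
Stage I.2 (respondent, a preponderance, weight is at least 49): (b) net 56−8=48 < 49 — fails.
  Not every element is met, so the respondent fails to carry Stage I.2.
The petitioner prevails on this issue.
— Issue II —
At Stage II.1 the petitioner must meet a clear and cogent showing (weight is at least 69): on (c) the weight is 72, which does reach 69, so (c) meets the standard; on (d) the weight is 94 less the opposing 21 gives net 73, which does reach 69, so (d) meets the standard.
  Stage II.1 is satisfied; the onus moves to the respondent.
At Stage II.2 the respondent must meet the balance of probabilities (weight exceeds 50): on (e) the weight is 50, which does not exceed 50, so (e) does not meet the standard.
  Stage II.2 not carried; the respondent fails its burden.
So the petitioner prevails on this issue.
— Issue III —
Stage III.1 — burden on petitioner; standard: a more-likely-than-not showing (weight is at least 54).
    (f): 97 − 43 = 54 ≥ 54 [met]
    (g): 68 − 13 = 55 ≥ 54 [met]
  The petitioner carries Stage III.1; the respondent now bears the burden.
Stage III.2 — burden on respondent; standard: a substantially-more-likely showing (weight is at least 72).
    (h): 71 < 72 [not met]
    (i): 93 − 21 = 72 ≥ 72 [met]
  Stage III.2 not carried; the respondent fails its burden.
The analysis ends at Stage III.2; the petitioner prevails on this issue.
Per-issue: Issue I → petitioner; Issue II → petitioner; Issue III → petitioner. The petitioner must prevail on every issue; overall, the petitioner prevails.

petitioner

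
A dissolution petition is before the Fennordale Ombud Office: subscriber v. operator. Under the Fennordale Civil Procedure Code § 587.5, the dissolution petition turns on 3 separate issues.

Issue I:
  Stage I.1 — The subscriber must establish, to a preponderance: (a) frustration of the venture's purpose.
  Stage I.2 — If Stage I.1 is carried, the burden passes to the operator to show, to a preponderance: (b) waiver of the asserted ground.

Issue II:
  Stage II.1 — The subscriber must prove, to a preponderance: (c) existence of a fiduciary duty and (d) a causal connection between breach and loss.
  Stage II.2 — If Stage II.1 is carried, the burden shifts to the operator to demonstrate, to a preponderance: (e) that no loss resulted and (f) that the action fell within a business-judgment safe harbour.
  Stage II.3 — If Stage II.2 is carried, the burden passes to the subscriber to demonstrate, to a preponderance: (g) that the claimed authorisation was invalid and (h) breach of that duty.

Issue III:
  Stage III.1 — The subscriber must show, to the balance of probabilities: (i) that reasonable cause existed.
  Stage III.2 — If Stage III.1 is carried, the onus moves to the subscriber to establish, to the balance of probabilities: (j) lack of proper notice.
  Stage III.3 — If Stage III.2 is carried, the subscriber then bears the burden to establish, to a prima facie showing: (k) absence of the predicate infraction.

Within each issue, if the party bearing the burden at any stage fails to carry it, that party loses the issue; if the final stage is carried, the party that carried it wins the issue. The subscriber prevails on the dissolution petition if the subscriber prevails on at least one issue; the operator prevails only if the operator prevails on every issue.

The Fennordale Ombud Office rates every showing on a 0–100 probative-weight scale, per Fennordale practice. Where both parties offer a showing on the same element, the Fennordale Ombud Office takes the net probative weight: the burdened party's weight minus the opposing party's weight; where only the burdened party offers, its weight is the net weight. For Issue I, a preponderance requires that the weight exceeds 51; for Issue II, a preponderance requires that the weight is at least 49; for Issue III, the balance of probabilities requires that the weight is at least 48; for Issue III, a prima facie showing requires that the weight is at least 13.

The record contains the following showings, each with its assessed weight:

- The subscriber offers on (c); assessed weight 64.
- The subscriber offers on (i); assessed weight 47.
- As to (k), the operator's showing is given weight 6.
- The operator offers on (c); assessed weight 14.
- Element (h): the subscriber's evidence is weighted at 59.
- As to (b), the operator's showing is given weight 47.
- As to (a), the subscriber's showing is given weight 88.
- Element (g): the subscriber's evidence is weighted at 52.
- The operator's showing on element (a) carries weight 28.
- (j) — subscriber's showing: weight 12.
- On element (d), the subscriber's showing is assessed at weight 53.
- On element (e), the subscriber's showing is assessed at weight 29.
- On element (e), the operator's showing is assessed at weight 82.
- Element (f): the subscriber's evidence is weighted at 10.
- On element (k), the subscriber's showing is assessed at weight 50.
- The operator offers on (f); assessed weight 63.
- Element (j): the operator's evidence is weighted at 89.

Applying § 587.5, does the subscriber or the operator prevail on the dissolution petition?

subscriber

— Issue I —
Stage I.1 — burden on subscriber; standard: a preponderance (weight exceeds 51).
    (a): 88 − 28 = 60 > 51 [met]
  The subscriber carries Stage I.1; the operator now bears the burden.
Stage I.2 — burden on operator; standard: a preponderance (weight exceeds 51).
    (b): 47 ≤ 51 [not met]
  Not every element is met, so the operator fails to carry Stage I.2.
The subscriber prevails on this issue.
— Issue II —
Stage II.1 — burden on subscriber; standard: a preponderance (weight is at least 49).
    (c): 64 − 14 = 50 ≥ 49 [met]
    (d): 53 ≥ 49 [met]
  The subscriber carries Stage II.1; the operator now bears the burden.
Stage II.2 — burden on operator; standard: a preponderance (weight is at least 49).
    (e): 82 − 29 = 53 ≥ 49 [met]
    (f): 63 − 10 = 53 ≥ 49 [met]
  The operator carries Stage II.2; the subscriber now bears the burden.
Stage II.3 — burden on subscriber; standard: a preponderance (weight is at least 49).
    (g): 52 ≥ 49 [met]
    (h): 59 ≥ 49 [met]
  The subscriber carries the last stage.
With every stage satisfied, the subscriber prevails on this issue.
— Issue III —
At Stage III.1 the subscriber must meet the balance of probabilities (weight is at least 48): on (i) the weight is 47, which does not reach 48, so (i) does not meet the standard.
  The subscriber does not carry Stage III.1.
The analysis ends at Stage III.1; the operator prevails on this issue.
Per-issue: Issue I → subscriber; Issue II → subscriber; Issue III → operator. The subscriber must prevail on at least one issue; overall, the subscriber prevails.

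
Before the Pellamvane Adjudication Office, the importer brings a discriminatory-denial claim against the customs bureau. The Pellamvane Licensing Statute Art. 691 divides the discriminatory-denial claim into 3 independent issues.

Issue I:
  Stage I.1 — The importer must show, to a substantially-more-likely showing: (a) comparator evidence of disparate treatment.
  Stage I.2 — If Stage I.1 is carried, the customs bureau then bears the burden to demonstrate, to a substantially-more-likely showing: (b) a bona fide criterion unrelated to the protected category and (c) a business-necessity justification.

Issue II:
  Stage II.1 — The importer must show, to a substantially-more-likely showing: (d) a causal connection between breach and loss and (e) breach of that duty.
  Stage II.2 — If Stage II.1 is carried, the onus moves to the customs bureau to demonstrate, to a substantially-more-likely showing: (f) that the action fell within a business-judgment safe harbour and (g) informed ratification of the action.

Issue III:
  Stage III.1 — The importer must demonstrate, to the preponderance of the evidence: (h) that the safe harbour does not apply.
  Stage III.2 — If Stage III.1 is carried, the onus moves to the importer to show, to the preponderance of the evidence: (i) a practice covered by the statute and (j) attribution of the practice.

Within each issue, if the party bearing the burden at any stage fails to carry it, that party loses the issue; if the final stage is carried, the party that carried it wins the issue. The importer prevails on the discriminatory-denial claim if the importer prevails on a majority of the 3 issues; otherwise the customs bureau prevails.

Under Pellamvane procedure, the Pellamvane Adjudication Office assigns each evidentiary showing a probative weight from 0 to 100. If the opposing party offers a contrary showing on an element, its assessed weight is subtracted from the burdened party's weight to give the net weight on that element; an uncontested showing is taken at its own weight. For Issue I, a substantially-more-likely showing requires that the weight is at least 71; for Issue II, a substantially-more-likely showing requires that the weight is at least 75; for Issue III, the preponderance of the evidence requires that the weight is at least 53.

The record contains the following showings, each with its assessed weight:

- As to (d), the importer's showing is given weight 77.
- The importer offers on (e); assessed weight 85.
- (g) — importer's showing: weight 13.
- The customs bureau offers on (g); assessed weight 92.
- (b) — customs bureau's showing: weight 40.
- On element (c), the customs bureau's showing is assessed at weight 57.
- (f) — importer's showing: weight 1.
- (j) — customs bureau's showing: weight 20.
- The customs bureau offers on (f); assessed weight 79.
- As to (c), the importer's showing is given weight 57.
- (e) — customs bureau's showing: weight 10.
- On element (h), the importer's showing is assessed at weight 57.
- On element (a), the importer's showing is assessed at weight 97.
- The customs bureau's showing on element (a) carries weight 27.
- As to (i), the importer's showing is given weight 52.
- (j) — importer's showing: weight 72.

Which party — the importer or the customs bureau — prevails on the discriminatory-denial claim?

customs bureau

— Issue I —
Stage I.1 — burden on importer; standard: a substantially-more-likely showing (weight is at least 71).
    (a): 97 − 27 = 70 < 71 [not met]
  Stage I.1 not carried; the importer fails its burden.
The customs bureau prevails on this issue.
— Issue II —
At Stage II.1 the importer must meet a substantially-more-likely showing (weight is at least 75): on (d) the weight is 77, which does reach 75, so (d) meets the standard; on (e) the weight is 85 less the opposing 10 gives net 75, which does reach 75, so (e) meets the standard.
  Stage II.1 carried; the burden shifts to the customs bureau.
At Stage II.2 the customs bureau must meet a substantially-more-likely showing (weight is at least 75): on (f) the weight is 79 less the opposing 1 gives net 78, ≥ 75, so (f) meets the standard; on (g) the weight is 92 less the opposing 13 gives net 79, ≥ 75, so (g) meets the standard.
  The customs bureau carries the last stage.
Every stage carried; the customs bureau prevails on this issue.
— Issue III —
At Stage III.1 the importer must meet the preponderance of the evidence (weight is at least 53): on (h) the weight is 57, ≥ 53, so (h) meets the standard.
  Stage III.1 is satisfied; the importer continues to bear the burden.
At Stage III.2 the importer must meet the preponderance of the evidence (weight is at least 53): on (i) the weight is 52, < 53, so (i) does not meet the standard; on (j) the weight is 72 less the opposing 20 gives net 52, < 53, so (j) does not meet the standard.
  The importer does not carry Stage III.2.
The analysis ends at Stage III.2; the customs bureau prevails on this issue.
Per-issue: Issue I → customs bureau; Issue II → customs bureau; Issue III → customs bureau. The importer must prevail on a majority of issues; overall, the customs bureau prevails.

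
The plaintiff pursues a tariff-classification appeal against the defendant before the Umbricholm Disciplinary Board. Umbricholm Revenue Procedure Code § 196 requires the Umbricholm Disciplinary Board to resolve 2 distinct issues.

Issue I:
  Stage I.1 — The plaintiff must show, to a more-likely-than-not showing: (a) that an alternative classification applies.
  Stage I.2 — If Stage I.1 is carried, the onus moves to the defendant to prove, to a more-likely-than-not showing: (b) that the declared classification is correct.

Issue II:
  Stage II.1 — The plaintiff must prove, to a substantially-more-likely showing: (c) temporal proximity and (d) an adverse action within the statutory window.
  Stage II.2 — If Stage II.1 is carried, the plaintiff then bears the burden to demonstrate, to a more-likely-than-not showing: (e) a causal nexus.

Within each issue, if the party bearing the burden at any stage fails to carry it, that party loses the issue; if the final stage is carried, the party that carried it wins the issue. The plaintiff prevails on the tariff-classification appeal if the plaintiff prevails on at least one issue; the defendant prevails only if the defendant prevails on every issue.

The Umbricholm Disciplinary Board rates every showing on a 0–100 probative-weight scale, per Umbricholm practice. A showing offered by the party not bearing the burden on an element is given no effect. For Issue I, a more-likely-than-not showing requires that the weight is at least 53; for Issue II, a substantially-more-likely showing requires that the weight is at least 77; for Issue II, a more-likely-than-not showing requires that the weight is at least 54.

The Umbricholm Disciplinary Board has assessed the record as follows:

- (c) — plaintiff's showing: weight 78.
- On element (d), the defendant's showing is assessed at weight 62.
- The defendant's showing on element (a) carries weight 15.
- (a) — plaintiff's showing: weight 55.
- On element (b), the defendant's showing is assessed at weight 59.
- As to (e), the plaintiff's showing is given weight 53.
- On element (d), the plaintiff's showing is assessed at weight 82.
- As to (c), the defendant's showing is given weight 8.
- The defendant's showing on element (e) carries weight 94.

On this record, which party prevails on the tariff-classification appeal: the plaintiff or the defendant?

defendant

— Issue I —
Stage I.1 (plaintiff, a more-likely-than-not showing, weight is at least 53): (a) 55 (defendant's 15 disregarded) ≥ 53 — meets.
  Stage I.1 is satisfied; the onus moves to the defendant.
Stage I.2 (defendant, a more-likely-than-not showing, weight is at least 53): (b) 59 ≥ 53 — meets.
  Stage I.2 carried; the final stage is satisfied.
All stages carried — the defendant prevails on this issue.
— Issue II —
At Stage II.1 the plaintiff must meet a substantially-more-likely showing (weight is at least 77): on (c) the weight is 78 (the defendant's 8 is given no effect), which does reach 77, so (c) meets the standard; on (d) the weight is 82 (the defendant's 62 is given no effect), ≥ 77, so (d) meets the standard.
  Stage II.1 is satisfied; the plaintiff continues to bear the burden.
At Stage II.2 the plaintiff must meet a more-likely-than-not showing (weight is at least 54): on (e) the weight is 53 (the defendant's 94 is given no effect), which does not reach 54, so (e) does not meet the standard.
  Stage II.2 not carried; the plaintiff fails its burden.
So the defendant prevails on this issue.
Per-issue: Issue I → defendant; Issue II → defendant. The plaintiff must prevail on at least one issue; overall, the defendant prevails.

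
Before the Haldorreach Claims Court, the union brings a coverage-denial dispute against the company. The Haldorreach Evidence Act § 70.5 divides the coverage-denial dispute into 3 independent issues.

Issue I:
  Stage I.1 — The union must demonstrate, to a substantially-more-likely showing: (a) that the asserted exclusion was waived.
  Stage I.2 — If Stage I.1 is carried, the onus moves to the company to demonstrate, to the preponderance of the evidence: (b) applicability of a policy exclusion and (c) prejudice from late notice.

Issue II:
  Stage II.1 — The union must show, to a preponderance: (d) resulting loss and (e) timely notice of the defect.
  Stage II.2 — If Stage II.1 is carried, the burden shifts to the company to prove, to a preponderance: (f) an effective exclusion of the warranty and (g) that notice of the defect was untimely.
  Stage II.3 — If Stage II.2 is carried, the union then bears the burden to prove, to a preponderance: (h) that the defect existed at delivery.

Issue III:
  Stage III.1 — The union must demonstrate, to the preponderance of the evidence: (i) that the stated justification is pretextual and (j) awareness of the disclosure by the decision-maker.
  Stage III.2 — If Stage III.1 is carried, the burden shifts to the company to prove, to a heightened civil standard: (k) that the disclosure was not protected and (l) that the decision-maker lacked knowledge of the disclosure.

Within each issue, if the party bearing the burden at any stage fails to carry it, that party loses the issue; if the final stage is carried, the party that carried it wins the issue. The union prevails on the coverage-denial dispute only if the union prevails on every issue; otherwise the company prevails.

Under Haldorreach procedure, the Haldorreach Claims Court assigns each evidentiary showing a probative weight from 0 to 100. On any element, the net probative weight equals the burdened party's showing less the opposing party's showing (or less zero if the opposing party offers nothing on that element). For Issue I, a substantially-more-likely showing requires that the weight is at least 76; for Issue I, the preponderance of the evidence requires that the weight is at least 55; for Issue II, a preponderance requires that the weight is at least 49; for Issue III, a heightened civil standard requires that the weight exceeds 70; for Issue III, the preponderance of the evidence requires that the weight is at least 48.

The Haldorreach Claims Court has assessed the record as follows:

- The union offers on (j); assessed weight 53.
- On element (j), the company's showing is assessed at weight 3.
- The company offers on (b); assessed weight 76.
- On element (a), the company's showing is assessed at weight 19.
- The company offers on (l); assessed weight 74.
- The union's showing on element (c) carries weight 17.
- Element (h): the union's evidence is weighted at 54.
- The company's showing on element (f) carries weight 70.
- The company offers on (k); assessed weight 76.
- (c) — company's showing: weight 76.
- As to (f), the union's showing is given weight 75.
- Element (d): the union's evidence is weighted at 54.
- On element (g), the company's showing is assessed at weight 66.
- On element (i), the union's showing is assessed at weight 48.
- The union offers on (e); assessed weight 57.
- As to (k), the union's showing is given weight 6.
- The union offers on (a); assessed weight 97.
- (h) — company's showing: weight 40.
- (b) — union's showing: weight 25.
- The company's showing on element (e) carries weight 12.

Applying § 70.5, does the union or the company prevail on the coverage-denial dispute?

company

— Issue I —
At Stage I.1 the union must meet a substantially-more-likely showing (weight is at least 76): on (a) the weight is 97 less the opposing 19 gives net 78, which does reach 76, so (a) meets the standard.
  Stage I.1 is satisfied; the onus moves to the company.
At Stage I.2 the company must meet the preponderance of the evidence (weight is at least 55): on (b) the weight is 76 less the opposing 25 gives net 51, < 55, so (b) does not meet the standard; on (c) the weight is 76 less the opposing 17 gives net 59, ≥ 55, so (c) meets the standard.
  Stage I.2 not carried; the company fails its burden.
So the union prevails on this issue.
— Issue II —
Stage II.1 (union, a preponderance, weight is at least 49): (d) 54 ≥ 49 — meets; (e) net 57−12=45 < 49 — fails.
  The union does not carry Stage II.1.
The company prevails on this issue.
— Issue III —
Stage III.1 (union, the preponderance of the evidence, weight is at least 48): (i) 48 ≥ 48 — meets; (j) net 53−3=50 ≥ 48 — meets.
  The union carries Stage III.1; the company now bears the burden.
Stage III.2 (company, a heightened civil standard, weight exceeds 70): (k) net 76−6=70 ≤ 70 — fails; (l) 74 > 70 — meets.
  Not every element is met, so the company fails to carry Stage III.2.
The union prevails on this issue.
Per-issue: Issue I → union; Issue II → company; Issue III → union. The union must prevail on every issue; overall, the company prevails.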